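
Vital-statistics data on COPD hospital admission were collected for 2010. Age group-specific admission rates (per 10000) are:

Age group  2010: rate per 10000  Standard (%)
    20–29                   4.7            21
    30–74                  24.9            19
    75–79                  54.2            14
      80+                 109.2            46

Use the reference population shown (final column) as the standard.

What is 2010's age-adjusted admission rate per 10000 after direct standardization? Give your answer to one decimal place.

Standard weights: 0.21, 0.19, 0.14, 0.46.
Standardized rate: 0.2100×4.7 + 0.1900×24.9 + 0.1400×54.2 + 0.4600×109.2 = 63.5380 per 10000.

63.5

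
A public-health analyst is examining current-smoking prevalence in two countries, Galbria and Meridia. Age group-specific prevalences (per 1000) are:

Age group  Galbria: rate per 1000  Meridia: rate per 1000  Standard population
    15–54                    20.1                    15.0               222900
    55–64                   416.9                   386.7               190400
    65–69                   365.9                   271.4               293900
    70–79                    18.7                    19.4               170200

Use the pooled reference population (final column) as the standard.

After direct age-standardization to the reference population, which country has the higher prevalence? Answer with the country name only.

Galbria

Standard total = 877400; weights = 0.2540, 0.2170, 0.3350, 0.1940.
Galbria: 0.2540×20.1 + 0.2170×416.9 + 0.3350×365.9 + 0.1940×18.7 = 221.7675 per 1000.
Meridia: 0.2540×15.0 + 0.2170×386.7 + 0.3350×271.4 + 0.1940×19.4 = 182.3997 per 1000.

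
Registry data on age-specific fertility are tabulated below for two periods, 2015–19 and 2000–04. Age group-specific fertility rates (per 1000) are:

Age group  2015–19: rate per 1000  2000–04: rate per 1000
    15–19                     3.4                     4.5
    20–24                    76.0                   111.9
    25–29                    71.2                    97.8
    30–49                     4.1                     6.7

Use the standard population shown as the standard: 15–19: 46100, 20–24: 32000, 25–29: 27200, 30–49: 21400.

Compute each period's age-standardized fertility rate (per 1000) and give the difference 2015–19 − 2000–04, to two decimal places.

-15.62

Standard total = 126700; weights = 0.3639, 0.2526, 0.2147, 0.1689.
2015–19: 0.3639×3.4 + 0.2526×76.0 + 0.2147×71.2 + 0.1689×4.1 = 36.4098 per 1000.
2000–04: 0.3639×4.5 + 0.2526×111.9 + 0.2147×97.8 + 0.1689×6.7 = 52.0268 per 1000.
Difference = 36.4098 − 52.0268 = -15.6170.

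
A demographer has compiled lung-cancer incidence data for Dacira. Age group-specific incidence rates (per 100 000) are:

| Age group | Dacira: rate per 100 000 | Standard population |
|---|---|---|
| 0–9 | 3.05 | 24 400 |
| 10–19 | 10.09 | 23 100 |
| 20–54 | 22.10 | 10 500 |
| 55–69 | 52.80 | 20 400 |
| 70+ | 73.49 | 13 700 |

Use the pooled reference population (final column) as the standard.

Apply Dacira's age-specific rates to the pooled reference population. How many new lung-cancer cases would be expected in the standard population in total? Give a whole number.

26

Expected new lung-cancer cases = Σ (standard pop × age-specific rate ÷ 100 000)
= 24 400×3.05/100 000 + 23 100×10.09/100 000 + 10 500×22.10/100 000 + 20 400×52.80/100 000 + 13 700×73.49/100 000
= 0.74 + 2.33 + 2.32 + 10.77 + 10.07 = 26.23.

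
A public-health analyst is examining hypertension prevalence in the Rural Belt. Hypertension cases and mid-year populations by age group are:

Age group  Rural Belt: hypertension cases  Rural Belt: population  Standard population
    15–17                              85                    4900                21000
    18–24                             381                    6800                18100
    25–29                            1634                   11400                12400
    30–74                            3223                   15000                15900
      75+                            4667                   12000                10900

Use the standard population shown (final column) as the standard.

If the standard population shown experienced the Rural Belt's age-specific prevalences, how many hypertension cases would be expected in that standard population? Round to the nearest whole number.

Age-specific rates per 1000 for the Rural Belt: 17.347, 56.029, 143.333, 214.867, 388.917.
Expected hypertension cases = Σ (standard pop × age-specific rate ÷ 1000)
= 21000×17.347/1000 + 18100×56.029/1000 + 12400×143.333/1000 + 15900×214.867/1000 + 10900×388.917/1000
= 364.29 + 1014.13 + 1777.33 + 3416.38 + 4239.19 = 10811.32.

10811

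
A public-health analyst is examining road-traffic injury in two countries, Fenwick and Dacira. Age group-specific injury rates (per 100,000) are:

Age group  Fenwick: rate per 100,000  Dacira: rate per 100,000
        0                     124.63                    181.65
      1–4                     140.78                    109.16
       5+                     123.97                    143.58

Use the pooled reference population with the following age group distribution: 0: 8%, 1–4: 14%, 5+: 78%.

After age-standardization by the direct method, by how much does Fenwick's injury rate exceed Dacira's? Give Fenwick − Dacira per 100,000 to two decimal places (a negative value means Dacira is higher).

Standard weights: 0.08, 0.14, 0.78.
Fenwick: 0.0800×124.63 + 0.1400×140.78 + 0.7800×123.97 = 126.3762 per 100,000.
Dacira: 0.0800×181.65 + 0.1400×109.16 + 0.7800×143.58 = 141.8068 per 100,000.
Difference = 126.3762 − 141.8068 = -15.4306.

-15.43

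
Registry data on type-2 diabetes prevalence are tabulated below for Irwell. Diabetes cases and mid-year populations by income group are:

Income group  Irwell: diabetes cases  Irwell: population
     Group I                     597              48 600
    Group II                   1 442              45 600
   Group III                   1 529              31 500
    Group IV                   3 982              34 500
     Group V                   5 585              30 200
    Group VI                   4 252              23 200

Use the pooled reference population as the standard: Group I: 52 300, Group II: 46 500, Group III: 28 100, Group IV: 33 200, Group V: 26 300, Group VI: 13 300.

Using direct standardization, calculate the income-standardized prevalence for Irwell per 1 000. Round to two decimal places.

Income-specific rates per 1 000 for Irwell: 12.284, 31.623, 48.540, 115.420, 184.934, 183.276.
Standard total = 199 700; weights = 0.2619, 0.2328, 0.1407, 0.1662, 0.1317, 0.0666.
Standardized rate: 0.2619×12.284 + 0.2328×31.623 + 0.1407×48.540 + 0.1662×115.420 + 0.1317×184.934 + 0.0666×183.276 = 73.1605 per 1 000.

73.16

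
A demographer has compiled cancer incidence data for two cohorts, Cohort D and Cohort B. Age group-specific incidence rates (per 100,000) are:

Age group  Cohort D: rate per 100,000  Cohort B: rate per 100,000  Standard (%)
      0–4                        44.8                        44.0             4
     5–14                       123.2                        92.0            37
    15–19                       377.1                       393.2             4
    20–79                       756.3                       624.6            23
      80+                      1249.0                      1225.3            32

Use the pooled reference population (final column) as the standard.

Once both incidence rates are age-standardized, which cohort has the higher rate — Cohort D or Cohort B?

Standard weights: 0.04, 0.37, 0.04, 0.23, 0.32.
Cohort D: 0.0400×44.8 + 0.3700×123.2 + 0.0400×377.1 + 0.2300×756.3 + 0.3200×1249.0 = 636.0890 per 100,000.
Cohort B: 0.0400×44.0 + 0.3700×92.0 + 0.0400×393.2 + 0.2300×624.6 + 0.3200×1225.3 = 587.2820 per 100,000.

Cohort D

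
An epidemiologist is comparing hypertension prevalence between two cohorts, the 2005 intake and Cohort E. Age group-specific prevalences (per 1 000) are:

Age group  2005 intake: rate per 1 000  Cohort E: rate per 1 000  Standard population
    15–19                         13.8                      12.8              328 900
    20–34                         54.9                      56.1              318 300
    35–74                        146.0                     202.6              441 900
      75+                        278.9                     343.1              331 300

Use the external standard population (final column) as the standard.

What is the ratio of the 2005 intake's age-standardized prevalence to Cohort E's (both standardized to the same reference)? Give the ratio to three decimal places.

Standard total = 1 420 400; weights = 0.2316, 0.2241, 0.3111, 0.2332.
The 2005 intake: 0.2316×13.8 + 0.2241×54.9 + 0.3111×146.0 + 0.2332×278.9 = 125.9719 per 1 000.
Cohort E: 0.2316×12.8 + 0.2241×56.1 + 0.3111×202.6 + 0.2332×343.1 = 158.5923 per 1 000.
Ratio = 125.9719 ÷ 158.5923 = 0.79431.

0.794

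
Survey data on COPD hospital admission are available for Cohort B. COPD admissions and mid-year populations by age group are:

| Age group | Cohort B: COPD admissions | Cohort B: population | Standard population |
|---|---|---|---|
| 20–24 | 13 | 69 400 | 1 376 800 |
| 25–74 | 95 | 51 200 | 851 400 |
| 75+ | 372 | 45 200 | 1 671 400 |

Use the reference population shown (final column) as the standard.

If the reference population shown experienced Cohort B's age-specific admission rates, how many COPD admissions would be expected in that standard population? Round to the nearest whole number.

15593

Age-specific rates per 10 000 for Cohort B: 1.87, 18.55, 82.30.
Expected COPD admissions = Σ (standard pop × age-specific rate ÷ 10 000)
= 1 376 800×1.87/10 000 + 851 400×18.55/10 000 + 1 671 400×82.30/10 000
= 257.90 + 1579.75 + 13755.77 = 15593.42.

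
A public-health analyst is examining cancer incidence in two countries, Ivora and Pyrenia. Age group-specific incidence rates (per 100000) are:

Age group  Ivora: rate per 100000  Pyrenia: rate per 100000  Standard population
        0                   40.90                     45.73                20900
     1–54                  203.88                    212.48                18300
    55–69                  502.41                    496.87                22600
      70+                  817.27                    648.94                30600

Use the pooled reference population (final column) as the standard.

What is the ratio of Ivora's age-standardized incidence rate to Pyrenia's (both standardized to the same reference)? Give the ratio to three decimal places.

1.140

Standard total = 92400; weights = 0.2262, 0.1981, 0.2446, 0.3312.
Ivora: 0.2262×40.90 + 0.1981×203.88 + 0.2446×502.41 + 0.3312×817.27 = 443.1682 per 100000.
Pyrenia: 0.2262×45.73 + 0.1981×212.48 + 0.2446×496.87 + 0.3312×648.94 = 388.8633 per 100000.
Ratio = 443.1682 ÷ 388.8633 = 1.13965.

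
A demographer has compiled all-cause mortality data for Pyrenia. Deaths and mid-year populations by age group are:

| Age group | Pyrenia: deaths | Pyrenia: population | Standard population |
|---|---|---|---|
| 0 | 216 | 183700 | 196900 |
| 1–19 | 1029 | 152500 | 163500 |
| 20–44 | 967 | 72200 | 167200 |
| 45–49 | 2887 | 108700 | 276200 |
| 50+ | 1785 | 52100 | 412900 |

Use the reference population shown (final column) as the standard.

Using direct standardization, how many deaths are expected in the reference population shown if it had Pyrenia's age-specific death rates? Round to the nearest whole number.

Age-specific rates per 100000 for Pyrenia: 117.58, 674.75, 1339.34, 2655.93, 3426.10.
Expected deaths = Σ (standard pop × age-specific rate ÷ 100000)
= 196900×117.58/100000 + 163500×674.75/100000 + 167200×1339.34/100000 + 276200×2655.93/100000 + 412900×3426.10/100000
= 231.52 + 1103.22 + 2239.37 + 7335.69 + 14146.38 = 25056.18.

25056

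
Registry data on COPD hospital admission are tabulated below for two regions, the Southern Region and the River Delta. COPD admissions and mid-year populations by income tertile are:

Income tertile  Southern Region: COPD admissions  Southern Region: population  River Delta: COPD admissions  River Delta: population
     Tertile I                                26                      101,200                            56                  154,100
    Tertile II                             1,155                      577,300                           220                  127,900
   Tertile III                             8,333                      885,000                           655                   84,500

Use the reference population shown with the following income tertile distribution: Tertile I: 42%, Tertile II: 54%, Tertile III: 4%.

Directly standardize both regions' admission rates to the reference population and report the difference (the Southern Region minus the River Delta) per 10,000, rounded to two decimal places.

Income-specific rates per 10,000 for the Southern Region: 2.57, 20.01, 94.16.
For the River Delta: 3.63, 17.20, 77.51.
Standard weights: 0.42, 0.54, 0.04.
The Southern Region: 0.4200×2.57 + 0.5400×20.01 + 0.0400×94.16 = 15.6491 per 10,000.
The River Delta: 0.4200×3.63 + 0.5400×17.20 + 0.0400×77.51 = 13.9154 per 10,000.
Difference = 15.6491 − 13.9154 = 1.7337.

1.73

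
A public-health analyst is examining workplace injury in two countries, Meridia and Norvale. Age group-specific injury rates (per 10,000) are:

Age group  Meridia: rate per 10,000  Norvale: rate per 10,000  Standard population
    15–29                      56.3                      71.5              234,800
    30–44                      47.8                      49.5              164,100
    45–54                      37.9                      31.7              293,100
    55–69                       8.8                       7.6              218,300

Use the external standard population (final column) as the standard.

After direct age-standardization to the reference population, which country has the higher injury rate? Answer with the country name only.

Standard total = 910,300; weights = 0.2579, 0.1803, 0.3220, 0.2398.
Meridia: 0.2579×56.3 + 0.1803×47.8 + 0.3220×37.9 + 0.2398×8.8 = 37.4522 per 10,000.
Norvale: 0.2579×71.5 + 0.1803×49.5 + 0.3220×31.7 + 0.2398×7.6 = 39.3953 per 10,000.

Norvale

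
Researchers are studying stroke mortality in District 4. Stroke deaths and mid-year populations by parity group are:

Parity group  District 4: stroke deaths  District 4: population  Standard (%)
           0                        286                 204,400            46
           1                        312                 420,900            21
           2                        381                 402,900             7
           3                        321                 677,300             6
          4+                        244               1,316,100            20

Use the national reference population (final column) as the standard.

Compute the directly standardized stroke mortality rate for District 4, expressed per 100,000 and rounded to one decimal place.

93.1

Parity-specific rates per 100,000 for District 4: 139.92, 74.13, 94.56, 47.39, 18.54.
Standard weights: 0.46, 0.21, 0.07, 0.06, 0.20.
Standardized rate: 0.4600×139.92 + 0.2100×74.13 + 0.0700×94.56 + 0.0600×47.39 + 0.2000×18.54 = 93.1017 per 100,000.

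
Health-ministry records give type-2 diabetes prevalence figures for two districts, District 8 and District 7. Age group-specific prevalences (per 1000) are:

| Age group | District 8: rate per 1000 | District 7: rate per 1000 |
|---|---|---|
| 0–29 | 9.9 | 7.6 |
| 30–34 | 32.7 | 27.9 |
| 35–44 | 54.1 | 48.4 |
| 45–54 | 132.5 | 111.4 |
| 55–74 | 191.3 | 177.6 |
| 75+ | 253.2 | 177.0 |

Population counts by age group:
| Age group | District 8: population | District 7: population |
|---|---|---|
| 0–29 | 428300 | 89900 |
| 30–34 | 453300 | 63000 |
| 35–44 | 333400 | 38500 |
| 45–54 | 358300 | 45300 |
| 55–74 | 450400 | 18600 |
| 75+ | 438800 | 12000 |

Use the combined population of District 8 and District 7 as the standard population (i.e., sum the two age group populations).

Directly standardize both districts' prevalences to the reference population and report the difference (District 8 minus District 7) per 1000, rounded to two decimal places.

20.18

Combined standard total = 2729800; weights = 0.1898, 0.1891, 0.1362, 0.1478, 0.1718, 0.1651.
District 8: 0.1898×9.9 + 0.1891×32.7 + 0.1362×54.1 + 0.1478×132.5 + 0.1718×191.3 + 0.1651×253.2 = 109.7048 per 1000.
District 7: 0.1898×7.6 + 0.1891×27.9 + 0.1362×48.4 + 0.1478×111.4 + 0.1718×177.6 + 0.1651×177.0 = 89.5267 per 1000.
Difference = 109.7048 − 89.5267 = 20.1781.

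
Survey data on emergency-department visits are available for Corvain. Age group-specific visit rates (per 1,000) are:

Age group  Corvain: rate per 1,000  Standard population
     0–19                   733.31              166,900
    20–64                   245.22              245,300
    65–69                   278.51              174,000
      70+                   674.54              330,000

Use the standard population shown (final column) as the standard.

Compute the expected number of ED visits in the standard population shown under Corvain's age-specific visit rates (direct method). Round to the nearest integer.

Expected ED visits = Σ (standard pop × age-specific rate ÷ 1,000)
= 166,900×733.31/1,000 + 245,300×245.22/1,000 + 174,000×278.51/1,000 + 330,000×674.54/1,000
= 122389.44 + 60152.47 + 48460.74 + 222598.20 = 453600.84.

453601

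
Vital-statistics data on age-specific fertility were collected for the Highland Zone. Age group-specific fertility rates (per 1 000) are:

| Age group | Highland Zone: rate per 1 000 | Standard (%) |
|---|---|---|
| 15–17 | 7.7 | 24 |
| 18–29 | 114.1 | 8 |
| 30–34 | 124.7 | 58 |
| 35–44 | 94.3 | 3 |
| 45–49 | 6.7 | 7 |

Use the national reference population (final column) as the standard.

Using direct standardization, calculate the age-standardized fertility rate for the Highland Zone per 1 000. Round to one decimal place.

Standard weights: 0.24, 0.08, 0.58, 0.03, 0.07.
Standardized rate: 0.2400×7.7 + 0.0800×114.1 + 0.5800×124.7 + 0.0300×94.3 + 0.0700×6.7 = 86.6000 per 1 000.

86.6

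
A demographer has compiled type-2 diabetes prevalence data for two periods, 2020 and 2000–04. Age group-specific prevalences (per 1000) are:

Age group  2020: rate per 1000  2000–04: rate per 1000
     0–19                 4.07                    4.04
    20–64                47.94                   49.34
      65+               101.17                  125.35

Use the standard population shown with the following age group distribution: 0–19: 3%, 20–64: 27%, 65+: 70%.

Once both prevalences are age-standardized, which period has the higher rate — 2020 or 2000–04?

Standard weights: 0.03, 0.27, 0.70.
2020: 0.0300×4.07 + 0.2700×47.94 + 0.7000×101.17 = 83.8849 per 1000.
2000–04: 0.0300×4.04 + 0.2700×49.34 + 0.7000×125.35 = 101.1880 per 1000.

2000–04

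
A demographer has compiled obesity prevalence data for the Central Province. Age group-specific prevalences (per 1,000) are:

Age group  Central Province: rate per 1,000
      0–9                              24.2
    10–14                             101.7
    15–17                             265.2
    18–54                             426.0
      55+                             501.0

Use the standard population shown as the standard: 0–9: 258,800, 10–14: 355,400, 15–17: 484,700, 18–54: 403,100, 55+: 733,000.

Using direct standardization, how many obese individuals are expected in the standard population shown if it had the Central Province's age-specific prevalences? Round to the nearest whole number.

Expected obese individuals = Σ (standard pop × age-specific rate ÷ 1,000)
= 258,800×24.2/1,000 + 355,400×101.7/1,000 + 484,700×265.2/1,000 + 403,100×426.0/1,000 + 733,000×501.0/1,000
= 6262.96 + 36144.18 + 128542.44 + 171720.60 + 367233.00 = 709903.18.

709903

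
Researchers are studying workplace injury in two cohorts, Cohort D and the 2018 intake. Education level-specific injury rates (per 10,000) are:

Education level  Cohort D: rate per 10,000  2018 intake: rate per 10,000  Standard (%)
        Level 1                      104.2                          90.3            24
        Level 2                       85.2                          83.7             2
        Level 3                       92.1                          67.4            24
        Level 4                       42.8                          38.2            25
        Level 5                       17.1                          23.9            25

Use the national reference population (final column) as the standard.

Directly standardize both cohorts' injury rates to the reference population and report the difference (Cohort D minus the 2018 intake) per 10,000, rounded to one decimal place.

8.7

Standard weights: 0.24, 0.02, 0.24, 0.25, 0.25.
Cohort D: 0.2400×104.2 + 0.0200×85.2 + 0.2400×92.1 + 0.2500×42.8 + 0.2500×17.1 = 63.7910 per 10,000.
The 2018 intake: 0.2400×90.3 + 0.0200×83.7 + 0.2400×67.4 + 0.2500×38.2 + 0.2500×23.9 = 55.0470 per 10,000.
Difference = 63.7910 − 55.0470 = 8.7440.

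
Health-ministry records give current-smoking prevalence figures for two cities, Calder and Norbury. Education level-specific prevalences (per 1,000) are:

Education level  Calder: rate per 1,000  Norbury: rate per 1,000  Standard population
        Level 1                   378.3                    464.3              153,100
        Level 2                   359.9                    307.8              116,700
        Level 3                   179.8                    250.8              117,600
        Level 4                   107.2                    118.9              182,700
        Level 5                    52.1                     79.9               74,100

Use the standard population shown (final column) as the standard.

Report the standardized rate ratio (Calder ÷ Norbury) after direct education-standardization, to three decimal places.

0.880

Standard total = 644,200; weights = 0.2377, 0.1812, 0.1826, 0.2836, 0.1150.
Calder: 0.2377×378.3 + 0.1812×359.9 + 0.1826×179.8 + 0.2836×107.2 + 0.1150×52.1 = 224.3226 per 1,000.
Norbury: 0.2377×464.3 + 0.1812×307.8 + 0.1826×250.8 + 0.2836×118.9 + 0.1150×79.9 = 254.8002 per 1,000.
Ratio = 224.3226 ÷ 254.8002 = 0.88039.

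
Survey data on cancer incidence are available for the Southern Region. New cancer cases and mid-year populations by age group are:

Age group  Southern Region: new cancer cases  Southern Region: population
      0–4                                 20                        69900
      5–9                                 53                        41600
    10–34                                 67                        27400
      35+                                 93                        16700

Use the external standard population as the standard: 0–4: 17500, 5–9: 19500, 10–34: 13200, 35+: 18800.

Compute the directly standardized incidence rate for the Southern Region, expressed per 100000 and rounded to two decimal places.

Age-specific rates per 100000 for the Southern Region: 28.61, 127.40, 244.53, 556.89.
Standard total = 69000; weights = 0.2536, 0.2826, 0.1913, 0.2725.
Standardized rate: 0.2536×28.61 + 0.2826×127.40 + 0.1913×244.53 + 0.2725×556.89 = 241.7723 per 100000.

241.77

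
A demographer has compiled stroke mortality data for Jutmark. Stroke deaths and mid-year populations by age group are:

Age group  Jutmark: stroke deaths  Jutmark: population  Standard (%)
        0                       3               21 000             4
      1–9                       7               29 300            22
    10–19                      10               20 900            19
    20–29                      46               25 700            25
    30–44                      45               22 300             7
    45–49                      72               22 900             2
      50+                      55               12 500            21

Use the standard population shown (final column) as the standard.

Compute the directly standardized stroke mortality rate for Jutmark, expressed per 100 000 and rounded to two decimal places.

Age-specific rates per 100 000 for Jutmark: 14.29, 23.89, 47.85, 178.99, 201.79, 314.41, 440.00.
Standard weights: 0.04, 0.22, 0.19, 0.25, 0.07, 0.02, 0.21.
Standardized rate: 0.0400×14.29 + 0.2200×23.89 + 0.1900×47.85 + 0.2500×178.99 + 0.0700×201.79 + 0.0200×314.41 + 0.2100×440.00 = 172.4792 per 100 000.

172.48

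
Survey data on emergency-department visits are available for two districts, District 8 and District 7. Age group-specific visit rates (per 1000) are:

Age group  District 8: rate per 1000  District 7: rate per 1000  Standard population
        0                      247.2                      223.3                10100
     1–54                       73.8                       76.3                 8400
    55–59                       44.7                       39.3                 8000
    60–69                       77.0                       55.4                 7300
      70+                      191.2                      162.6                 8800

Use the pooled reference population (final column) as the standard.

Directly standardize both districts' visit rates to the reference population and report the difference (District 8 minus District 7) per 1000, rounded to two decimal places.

15.80

Standard total = 42600; weights = 0.2371, 0.1972, 0.1878, 0.1714, 0.2066.
District 8: 0.2371×247.2 + 0.1972×73.8 + 0.1878×44.7 + 0.1714×77.0 + 0.2066×191.2 = 134.2465 per 1000.
District 7: 0.2371×223.3 + 0.1972×76.3 + 0.1878×39.3 + 0.1714×55.4 + 0.2066×162.6 = 118.4495 per 1000.
Difference = 134.2465 − 118.4495 = 15.7969.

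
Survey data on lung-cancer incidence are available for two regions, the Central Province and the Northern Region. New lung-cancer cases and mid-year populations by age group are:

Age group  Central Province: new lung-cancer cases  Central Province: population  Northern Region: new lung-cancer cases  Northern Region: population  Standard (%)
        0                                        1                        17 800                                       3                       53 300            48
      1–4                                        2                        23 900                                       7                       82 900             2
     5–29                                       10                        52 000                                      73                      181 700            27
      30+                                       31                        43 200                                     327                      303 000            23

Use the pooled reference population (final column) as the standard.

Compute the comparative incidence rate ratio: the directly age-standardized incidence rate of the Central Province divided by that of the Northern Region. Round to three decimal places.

Age-specific rates per 100 000 for the Central Province: 5.62, 8.37, 19.23, 71.76.
For the Northern Region: 5.63, 8.44, 40.18, 107.92.
Standard weights: 0.48, 0.02, 0.27, 0.23.
The Central Province: 0.4800×5.62 + 0.0200×8.37 + 0.2700×19.23 + 0.2300×71.76 = 24.5609 per 100 000.
The Northern Region: 0.4800×5.63 + 0.0200×8.44 + 0.2700×40.18 + 0.2300×107.92 = 38.5399 per 100 000.
Ratio = 24.5609 ÷ 38.5399 = 0.63729.

0.637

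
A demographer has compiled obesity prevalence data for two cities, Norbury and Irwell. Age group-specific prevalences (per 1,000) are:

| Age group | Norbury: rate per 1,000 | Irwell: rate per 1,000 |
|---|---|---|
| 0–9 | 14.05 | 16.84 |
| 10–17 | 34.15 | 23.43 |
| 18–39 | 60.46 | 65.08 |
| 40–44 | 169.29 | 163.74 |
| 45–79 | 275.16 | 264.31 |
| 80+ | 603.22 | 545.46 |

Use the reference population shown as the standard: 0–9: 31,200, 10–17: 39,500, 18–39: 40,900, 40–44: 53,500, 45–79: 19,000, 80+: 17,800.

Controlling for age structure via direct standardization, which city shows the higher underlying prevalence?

Norbury

Standard total = 201,900; weights = 0.1545, 0.1956, 0.2026, 0.2650, 0.0941, 0.0882.
Norbury: 0.1545×14.05 + 0.1956×34.15 + 0.2026×60.46 + 0.2650×169.29 + 0.0941×275.16 + 0.0882×603.22 = 145.0345 per 1,000.
Irwell: 0.1545×16.84 + 0.1956×23.43 + 0.2026×65.08 + 0.2650×163.74 + 0.0941×264.31 + 0.0882×545.46 = 136.7203 per 1,000.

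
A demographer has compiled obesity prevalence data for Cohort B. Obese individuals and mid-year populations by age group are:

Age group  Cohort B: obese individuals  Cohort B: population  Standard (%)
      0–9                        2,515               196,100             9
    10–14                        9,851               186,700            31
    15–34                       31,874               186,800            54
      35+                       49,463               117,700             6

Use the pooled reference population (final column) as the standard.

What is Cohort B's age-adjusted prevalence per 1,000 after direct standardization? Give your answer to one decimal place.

Age-specific rates per 1,000 for Cohort B: 12.825, 52.764, 170.632, 420.246.
Standard weights: 0.09, 0.31, 0.54, 0.06.
Standardized rate: 0.0900×12.825 + 0.3100×52.764 + 0.5400×170.632 + 0.0600×420.246 = 134.8669 per 1,000.

134.9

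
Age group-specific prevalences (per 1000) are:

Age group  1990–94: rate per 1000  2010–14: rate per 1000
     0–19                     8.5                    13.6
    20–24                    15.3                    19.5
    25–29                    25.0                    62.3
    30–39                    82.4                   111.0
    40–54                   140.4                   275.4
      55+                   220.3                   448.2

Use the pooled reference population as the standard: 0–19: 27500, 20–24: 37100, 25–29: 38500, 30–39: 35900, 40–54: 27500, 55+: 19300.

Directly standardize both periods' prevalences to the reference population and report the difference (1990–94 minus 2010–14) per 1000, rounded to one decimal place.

-58.5

Standard total = 185800; weights = 0.1480, 0.1997, 0.2072, 0.1932, 0.1480, 0.1039.
1990–94: 0.1480×8.5 + 0.1997×15.3 + 0.2072×25.0 + 0.1932×82.4 + 0.1480×140.4 + 0.1039×220.3 = 69.0787 per 1000.
2010–14: 0.1480×13.6 + 0.1997×19.5 + 0.2072×62.3 + 0.1932×111.0 + 0.1480×275.4 + 0.1039×448.2 = 127.5816 per 1000.
Difference = 69.0787 − 127.5816 = -58.5029.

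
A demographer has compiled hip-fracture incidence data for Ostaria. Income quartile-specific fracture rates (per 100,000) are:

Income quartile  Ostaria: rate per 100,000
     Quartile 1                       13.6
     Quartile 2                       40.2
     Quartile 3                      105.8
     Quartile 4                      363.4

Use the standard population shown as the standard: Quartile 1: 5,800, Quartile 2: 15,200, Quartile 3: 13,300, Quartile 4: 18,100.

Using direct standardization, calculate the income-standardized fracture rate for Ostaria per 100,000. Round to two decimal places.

165.55

Standard total = 52,400; weights = 0.1107, 0.2901, 0.2538, 0.3454.
Standardized rate: 0.1107×13.6 + 0.2901×40.2 + 0.2538×105.8 + 0.3454×363.4 = 165.5458 per 100,000.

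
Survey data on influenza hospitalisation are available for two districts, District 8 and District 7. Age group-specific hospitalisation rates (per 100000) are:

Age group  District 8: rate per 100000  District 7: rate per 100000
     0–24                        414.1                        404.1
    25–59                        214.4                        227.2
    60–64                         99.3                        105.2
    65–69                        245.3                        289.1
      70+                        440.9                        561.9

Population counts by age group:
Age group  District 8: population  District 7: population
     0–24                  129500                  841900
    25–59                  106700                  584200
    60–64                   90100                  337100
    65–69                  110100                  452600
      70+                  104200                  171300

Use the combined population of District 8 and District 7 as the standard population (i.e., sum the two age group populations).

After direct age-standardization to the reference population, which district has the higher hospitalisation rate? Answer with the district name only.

Combined standard total = 2927700; weights = 0.3318, 0.2360, 0.1459, 0.1922, 0.0941.
District 8: 0.3318×414.1 + 0.2360×214.4 + 0.1459×99.3 + 0.1922×245.3 + 0.0941×440.9 = 291.1176 per 100000.
District 7: 0.3318×404.1 + 0.2360×227.2 + 0.1459×105.2 + 0.1922×289.1 + 0.0941×561.9 = 311.4857 per 100000.

District 7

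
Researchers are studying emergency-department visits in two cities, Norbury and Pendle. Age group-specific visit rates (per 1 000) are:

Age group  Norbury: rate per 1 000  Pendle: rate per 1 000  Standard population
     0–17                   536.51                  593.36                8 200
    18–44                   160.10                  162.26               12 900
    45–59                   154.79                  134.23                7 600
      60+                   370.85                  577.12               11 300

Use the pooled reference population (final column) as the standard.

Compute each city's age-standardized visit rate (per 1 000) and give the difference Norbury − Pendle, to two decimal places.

Standard total = 40 000; weights = 0.2050, 0.3225, 0.1900, 0.2825.
Norbury: 0.2050×536.51 + 0.3225×160.10 + 0.1900×154.79 + 0.2825×370.85 = 295.7920 per 1 000.
Pendle: 0.2050×593.36 + 0.3225×162.26 + 0.1900×134.23 + 0.2825×577.12 = 362.5077 per 1 000.
Difference = 295.7920 − 362.5077 = -66.7157.

-66.72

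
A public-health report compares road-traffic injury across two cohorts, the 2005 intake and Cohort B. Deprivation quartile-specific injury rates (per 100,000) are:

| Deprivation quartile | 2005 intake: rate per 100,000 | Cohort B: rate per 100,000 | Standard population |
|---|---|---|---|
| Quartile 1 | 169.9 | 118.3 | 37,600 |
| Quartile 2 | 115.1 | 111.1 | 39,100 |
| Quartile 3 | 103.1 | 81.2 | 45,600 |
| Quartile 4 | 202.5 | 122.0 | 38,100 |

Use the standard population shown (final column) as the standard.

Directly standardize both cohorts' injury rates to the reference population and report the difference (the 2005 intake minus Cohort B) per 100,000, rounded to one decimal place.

Standard total = 160,400; weights = 0.2344, 0.2438, 0.2843, 0.2375.
The 2005 intake: 0.2344×169.9 + 0.2438×115.1 + 0.2843×103.1 + 0.2375×202.5 = 145.2946 per 100,000.
Cohort B: 0.2344×118.3 + 0.2438×111.1 + 0.2843×81.2 + 0.2375×122.0 = 106.8766 per 100,000.
Difference = 145.2946 − 106.8766 = 38.4180.

38.4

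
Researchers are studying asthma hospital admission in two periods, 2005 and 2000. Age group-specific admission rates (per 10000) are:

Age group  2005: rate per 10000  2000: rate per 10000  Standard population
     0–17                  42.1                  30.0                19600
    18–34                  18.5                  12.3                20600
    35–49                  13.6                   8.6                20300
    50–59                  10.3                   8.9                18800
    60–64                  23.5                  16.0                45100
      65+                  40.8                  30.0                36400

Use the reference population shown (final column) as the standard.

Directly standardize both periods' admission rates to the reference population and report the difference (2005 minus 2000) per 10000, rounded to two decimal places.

7.61

Standard total = 160800; weights = 0.1219, 0.1281, 0.1262, 0.1169, 0.2805, 0.2264.
2005: 0.1219×42.1 + 0.1281×18.5 + 0.1262×13.6 + 0.1169×10.3 + 0.2805×23.5 + 0.2264×40.8 = 26.2497 per 10000.
2000: 0.1219×30.0 + 0.1281×12.3 + 0.1262×8.6 + 0.1169×8.9 + 0.2805×16.0 + 0.2264×30.0 = 18.6373 per 10000.
Difference = 26.2497 − 18.6373 = 7.6124.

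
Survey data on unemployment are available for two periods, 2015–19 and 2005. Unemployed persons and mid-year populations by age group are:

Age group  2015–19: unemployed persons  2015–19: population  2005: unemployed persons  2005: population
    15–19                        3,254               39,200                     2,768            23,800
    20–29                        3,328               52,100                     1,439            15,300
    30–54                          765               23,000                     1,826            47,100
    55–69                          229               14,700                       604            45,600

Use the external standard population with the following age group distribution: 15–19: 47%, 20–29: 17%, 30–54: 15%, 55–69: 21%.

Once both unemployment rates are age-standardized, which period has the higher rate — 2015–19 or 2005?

2005

Age-specific rates per 1,000 for 2015–19: 83.010, 63.877, 33.261, 15.578.
For 2005: 116.303, 94.052, 38.769, 13.246.
Standard weights: 0.47, 0.17, 0.15, 0.21.
2015–19: 0.4700×83.010 + 0.1700×63.877 + 0.1500×33.261 + 0.2100×15.578 = 58.1345 per 1,000.
2005: 0.4700×116.303 + 0.1700×94.052 + 0.1500×38.769 + 0.2100×13.246 = 79.2479 per 1,000.
The crude rates (58.73 vs 50.36) would put 2015–19 higher, but that reflects its age composition; once standardized to a common age structure, 2005 has the higher underlying rate.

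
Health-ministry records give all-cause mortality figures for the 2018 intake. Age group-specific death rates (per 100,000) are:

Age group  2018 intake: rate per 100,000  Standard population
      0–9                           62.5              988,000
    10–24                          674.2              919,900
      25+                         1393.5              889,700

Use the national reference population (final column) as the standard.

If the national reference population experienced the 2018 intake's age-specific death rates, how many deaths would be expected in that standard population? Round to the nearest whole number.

19217

Expected deaths = Σ (standard pop × age-specific rate ÷ 100,000)
= 988,000×62.5/100,000 + 919,900×674.2/100,000 + 889,700×1393.5/100,000
= 617.50 + 6201.97 + 12397.97 = 19217.44.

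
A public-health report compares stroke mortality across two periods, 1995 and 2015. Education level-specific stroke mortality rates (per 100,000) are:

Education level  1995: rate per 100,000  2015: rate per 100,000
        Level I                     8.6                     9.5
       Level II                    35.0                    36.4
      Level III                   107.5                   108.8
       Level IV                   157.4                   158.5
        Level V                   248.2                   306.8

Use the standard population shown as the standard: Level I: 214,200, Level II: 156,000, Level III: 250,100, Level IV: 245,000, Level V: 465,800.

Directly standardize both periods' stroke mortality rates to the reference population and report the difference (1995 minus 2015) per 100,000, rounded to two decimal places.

Standard total = 1,331,100; weights = 0.1609, 0.1172, 0.1879, 0.1841, 0.3499.
1995: 0.1609×8.6 + 0.1172×35.0 + 0.1879×107.5 + 0.1841×157.4 + 0.3499×248.2 = 141.5088 per 100,000.
2015: 0.1609×9.5 + 0.1172×36.4 + 0.1879×108.8 + 0.1841×158.5 + 0.3499×306.8 = 162.7707 per 100,000.
Difference = 141.5088 − 162.7707 = -21.2619.

-21.26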